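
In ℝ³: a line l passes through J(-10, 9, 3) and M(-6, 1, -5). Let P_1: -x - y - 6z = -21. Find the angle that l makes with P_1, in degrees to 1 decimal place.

A direction vector for l is M − J = (4, -8, -8).
sin θ = |n·v| / (|n||v|) = |52| / (√38 · √144) = 0.70296.
θ ≈ 44.7°.

44.7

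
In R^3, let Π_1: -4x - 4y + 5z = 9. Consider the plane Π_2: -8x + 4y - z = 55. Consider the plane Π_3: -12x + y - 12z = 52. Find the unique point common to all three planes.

Solving the 3×3 linear system -4x - 4y + 5z = 9, -8x + 4y - z = 55, -12x + y - 12z = 52 (e.g. by elimination or Cramer's rule, determinant = 724) gives (-5, 4, 1).

(-5, 4, 1)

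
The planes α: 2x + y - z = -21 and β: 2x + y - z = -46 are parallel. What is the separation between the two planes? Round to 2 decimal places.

10.21

Same normal n = (2, 1, -1) with |n| = √6; distance = |-21 − (-46)| / |n| = 25/√6 ≈ 10.21.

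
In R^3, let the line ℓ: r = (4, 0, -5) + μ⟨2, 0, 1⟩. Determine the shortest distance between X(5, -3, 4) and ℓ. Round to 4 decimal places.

8.1731

Taking (4, 0, -5) on ℓ with direction v = (2, 0, 1): w = X − (4, 0, -5) = (1, -3, 9), and w × v = (-3, 17, 6).
Distance = |w × v| / |v| = √334 / √5 ≈ 8.1731.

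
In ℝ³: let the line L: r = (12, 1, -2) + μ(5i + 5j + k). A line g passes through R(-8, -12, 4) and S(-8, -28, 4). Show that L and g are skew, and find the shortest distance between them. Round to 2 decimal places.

9.81

A direction vector for g is S − R = (0, -16, 0).
Common perpendicular direction n = (5, 5, 1) × (0, -16, 0) = (16, 0, -80).
With w = (-8, -12, 4) − (12, 1, -2) = (-20, -13, 6), w · n = -800.
Since n ≠ 0 the lines are not parallel, and w · n = -800 ≠ 0 so they do not intersect; hence they are skew.
Distance = |w · n| / |n| = |-800| / √6656 ≈ 9.81.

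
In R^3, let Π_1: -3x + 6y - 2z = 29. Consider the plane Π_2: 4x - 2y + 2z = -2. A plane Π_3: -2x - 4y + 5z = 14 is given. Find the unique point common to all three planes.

(-1, 7, 8)

Solving the 3×3 linear system -3x + 6y - 2z = 29, 4x - 2y + 2z = -2, -2x - 4y + 5z = 14 (e.g. by elimination or Cramer's rule, determinant = -98) gives (-1, 7, 8).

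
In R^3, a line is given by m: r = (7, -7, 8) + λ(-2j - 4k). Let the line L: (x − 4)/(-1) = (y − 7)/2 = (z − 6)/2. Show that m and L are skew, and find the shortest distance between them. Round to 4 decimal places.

8.0000

L has direction (-1, 2, 2) through (4, 7, 6).
Common perpendicular direction n = (0, -2, -4) × (-1, 2, 2) = (4, 4, -2).
With w = (4, 7, 6) − (7, -7, 8) = (-3, 14, -2), w · n = 48.
Since n ≠ 0 the lines are not parallel, and w · n = 48 ≠ 0 so they do not intersect; hence they are skew.
Distance = |w · n| / |n| = |48| / √36 ≈ 8.0000.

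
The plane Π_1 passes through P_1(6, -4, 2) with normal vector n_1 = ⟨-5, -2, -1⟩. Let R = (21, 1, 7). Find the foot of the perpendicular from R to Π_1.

(6, -5, 4)

Π_1: n_1·r = n_1·P_1 gives -5x - 2y - z = -24.
Foot = R − λn with λ = (n·R − d)/|n|² = (-114 − (-24))/30 = -3.
Foot = (21, 1, 7) − (-3)·(-5, -2, -1) = (6, -5, 4).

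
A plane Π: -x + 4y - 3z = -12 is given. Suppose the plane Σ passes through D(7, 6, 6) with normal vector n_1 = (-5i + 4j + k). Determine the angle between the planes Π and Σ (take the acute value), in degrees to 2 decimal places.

Σ: n_1·r = n_1·D gives -5x + 4y + z = -5.
cos θ = |n₁·n₂| / (|n₁||n₂|) = |18| / (√26 · √42).
θ = arccos(0.54470) ≈ 57.00°.

57.00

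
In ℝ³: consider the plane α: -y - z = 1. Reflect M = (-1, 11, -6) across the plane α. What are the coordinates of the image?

(-1, 5, -12)

λ = (n·M − d)/|n|² = (-5 − 1)/2 = -3.
Reflection = M − 2λn = (-1, 11, -6) − (-6)·(0, -1, -1) = (-1, 5, -12).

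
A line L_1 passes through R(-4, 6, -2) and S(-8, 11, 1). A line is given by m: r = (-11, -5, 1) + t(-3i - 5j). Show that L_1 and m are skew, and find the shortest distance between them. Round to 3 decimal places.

A direction vector for L_1 is S − R = (-4, 5, 3).
Common perpendicular direction n = (-4, 5, 3) × (-3, -5, 0) = (15, -9, 35).
With w = (-11, -5, 1) − (-4, 6, -2) = (-7, -11, 3), w · n = 99.
Since n ≠ 0 the lines are not parallel, and w · n = 99 ≠ 0 so they do not intersect; hence they are skew.
Distance = |w · n| / |n| = |99| / √1531 ≈ 2.530.

2.530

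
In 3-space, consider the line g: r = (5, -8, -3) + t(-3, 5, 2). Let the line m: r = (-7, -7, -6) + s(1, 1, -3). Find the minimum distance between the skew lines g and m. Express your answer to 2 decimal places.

11.02

Common perpendicular direction n = (-3, 5, 2) × (1, 1, -3) = (-17, -7, -8).
With w = (-7, -7, -6) − (5, -8, -3) = (-12, 1, -3), w · n = 221.
Distance = |w · n| / |n| = |221| / √402 ≈ 11.02.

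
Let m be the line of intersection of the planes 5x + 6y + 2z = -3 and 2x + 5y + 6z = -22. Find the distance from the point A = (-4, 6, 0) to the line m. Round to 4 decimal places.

6.4031

Direction of m: (5, 6, 2) × (2, 5, 6) = (26, -26, 13).
A point on m: solving the two plane equations with x = 7 gives (7, -6, -1).
Taking (7, -6, -1) on m with direction v = (26, -26, 13): w = A − (7, -6, -1) = (-11, 12, 1), and w × v = (182, 169, -26).
Distance = |w × v| / |v| = √62361 / √1521 ≈ 6.4031.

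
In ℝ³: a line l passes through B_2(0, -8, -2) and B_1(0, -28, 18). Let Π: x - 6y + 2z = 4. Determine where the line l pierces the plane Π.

A direction vector for l is B_1 − B_2 = (0, -20, 20).
Substitute r = (0, -8, -2) + t(0, -20, 20) into the plane: 44 + 160t = 4, so t = -1/4.
Intersection: (0, -8, -2) + (-1/4)·(0, -20, 20) = (0, -3, -7).

(0, -3, -7)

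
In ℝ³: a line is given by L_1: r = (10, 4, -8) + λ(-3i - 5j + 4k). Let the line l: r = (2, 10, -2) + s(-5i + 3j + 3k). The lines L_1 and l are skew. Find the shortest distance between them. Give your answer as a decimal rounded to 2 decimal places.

1.21

Common perpendicular direction n = (-3, -5, 4) × (-5, 3, 3) = (-27, -11, -34).
With w = (2, 10, -2) − (10, 4, -8) = (-8, 6, 6), w · n = -54.
Distance = |w · n| / |n| = |-54| / √2006 ≈ 1.21.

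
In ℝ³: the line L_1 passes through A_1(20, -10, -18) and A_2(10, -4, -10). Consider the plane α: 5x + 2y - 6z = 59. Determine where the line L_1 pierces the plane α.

A direction vector for L_1 is A_2 − A_1 = (-10, 6, 8).
Substitute r = (20, -10, -18) + t(-10, 6, 8) into the plane: 188 + (-86)t = 59, so t = 3/2.
Intersection: (20, -10, -18) + (3/2)·(-10, 6, 8) = (5, -1, -6).

(5, -1, -6)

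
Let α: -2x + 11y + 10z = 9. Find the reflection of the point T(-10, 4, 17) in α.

(-6, -18, -3)

λ = (n·T − d)/|n|² = (234 − 9)/225 = 1.
Reflection = T − 2λn = (-10, 4, 17) − 2·(-2, 11, 10) = (-6, -18, -3).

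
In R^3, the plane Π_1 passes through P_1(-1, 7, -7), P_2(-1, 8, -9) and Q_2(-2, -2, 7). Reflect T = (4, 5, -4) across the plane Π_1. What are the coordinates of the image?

P_1P_2 = (0, 1, -2), P_1Q_2 = (-1, -9, 14); a normal to Π_1 is P_1P_2 × P_1Q_2 = (-4, 2, 1).
Using P_1: Π_1 has equation -4x + 2y + z = 11.
λ = (n·T − d)/|n|² = (-10 − 11)/21 = -1.
Reflection = T − 2λn = (4, 5, -4) − (-2)·(-4, 2, 1) = (-4, 9, -2).

(-4, 9, -2)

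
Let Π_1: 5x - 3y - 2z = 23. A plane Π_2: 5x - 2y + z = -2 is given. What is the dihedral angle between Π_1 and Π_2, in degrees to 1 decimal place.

cos θ = |n₁·n₂| / (|n₁||n₂|) = |29| / (√38 · √30).
θ = arccos(0.85891) ≈ 30.8°.

30.8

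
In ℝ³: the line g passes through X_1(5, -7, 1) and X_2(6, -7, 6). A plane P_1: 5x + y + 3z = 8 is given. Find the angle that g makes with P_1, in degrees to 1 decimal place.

41.5

A direction vector for g is X_2 − X_1 = (1, 0, 5).
sin θ = |n·v| / (|n||v|) = |20| / (√35 · √26) = 0.66299.
θ ≈ 41.5°.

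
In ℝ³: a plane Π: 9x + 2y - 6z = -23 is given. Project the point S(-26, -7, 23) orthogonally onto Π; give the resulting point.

Foot = S − λn with λ = (n·S − d)/|n|² = (-386 − (-23))/121 = -3.
Foot = (-26, -7, 23) − (-3)·(9, 2, -6) = (1, -1, 5).

(1, -1, 5)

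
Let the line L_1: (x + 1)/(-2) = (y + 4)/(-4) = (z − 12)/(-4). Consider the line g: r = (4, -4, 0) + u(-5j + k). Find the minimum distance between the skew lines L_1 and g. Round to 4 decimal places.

9.2036

L_1 has direction (-2, -4, -4) through (-1, -4, 12).
Common perpendicular direction n = (-2, -4, -4) × (0, -5, 1) = (-24, 2, 10).
With w = (4, -4, 0) − (-1, -4, 12) = (5, 0, -12), w · n = -240.
Distance = |w · n| / |n| = |-240| / √680 ≈ 9.2036.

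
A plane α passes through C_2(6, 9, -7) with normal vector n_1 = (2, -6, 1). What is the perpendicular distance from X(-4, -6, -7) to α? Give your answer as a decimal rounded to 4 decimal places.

10.9322

α: n_1·r = n_1·C_2 gives 2x - 6y + z = -49.
n·X − d = (2)·(-4) + (-6)·(-6) + (1)·(-7) − (-49) = 70; |n| = √41.
Distance = |70| / √41 = 70/√41 ≈ 10.9322.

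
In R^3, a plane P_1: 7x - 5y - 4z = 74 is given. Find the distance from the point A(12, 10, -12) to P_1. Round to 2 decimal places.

0.84

n·A − d = (7)·(12) + (-5)·(10) + (-4)·(-12) − 74 = 8; |n| = √90.
Distance = |8| / √90 = 8/√90 ≈ 0.84.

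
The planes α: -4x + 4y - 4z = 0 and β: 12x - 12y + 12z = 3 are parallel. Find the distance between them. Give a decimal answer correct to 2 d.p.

0.14

Rescale β by 1/(-3): -4x + 4y - 4z = -1. Then distance = |0 − (-1)| / √48 ≈ 0.14.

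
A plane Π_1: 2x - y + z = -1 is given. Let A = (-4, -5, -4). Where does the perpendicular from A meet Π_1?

(-2, -6, -3)

Foot = A − λn with λ = (n·A − d)/|n|² = (-7 − (-1))/6 = -1.
Foot = (-4, -5, -4) − (-1)·(2, -1, 1) = (-2, -6, -3).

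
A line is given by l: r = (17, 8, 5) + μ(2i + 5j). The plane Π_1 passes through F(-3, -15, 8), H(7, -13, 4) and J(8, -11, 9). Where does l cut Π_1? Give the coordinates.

FH = (10, 2, -4), FJ = (11, 4, 1); a normal to Π_1 is FH × FJ = (18, -54, 18).
Using F: Π_1 has equation 18x - 54y + 18z = 900.
Substitute r = (17, 8, 5) + t(2, 5, 0) into the plane: -36 + (-234)t = 900, so t = -4.
Intersection: (17, 8, 5) + (-4)·(2, 5, 0) = (9, -12, 5).

(9, -12, 5)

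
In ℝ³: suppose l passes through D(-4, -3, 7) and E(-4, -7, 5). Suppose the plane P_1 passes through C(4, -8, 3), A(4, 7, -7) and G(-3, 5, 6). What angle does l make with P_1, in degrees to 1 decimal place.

A direction vector for l is E − D = (0, -4, -2).
CA = (0, 15, -10), CG = (-7, 13, 3); a normal to P_1 is CA × CG = (175, 70, 105).
Using C: P_1 has equation 175x + 70y + 105z = 455.
sin θ = |n·v| / (|n||v|) = |-490| / (√46550 · √20) = 0.50783.
θ ≈ 30.5°.

30.5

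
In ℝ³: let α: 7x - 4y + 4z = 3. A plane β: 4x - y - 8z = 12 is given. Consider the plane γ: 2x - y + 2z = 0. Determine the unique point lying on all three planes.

(1, 0, -1)

Solving the 3×3 linear system 7x - 4y + 4z = 3, 4x - y - 8z = 12, 2x - y + 2z = 0 (e.g. by elimination or Cramer's rule, determinant = 18) gives (1, 0, -1).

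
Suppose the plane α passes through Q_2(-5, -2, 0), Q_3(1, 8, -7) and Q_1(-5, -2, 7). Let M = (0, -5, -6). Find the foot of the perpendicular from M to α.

Q_2Q_3 = (6, 10, -7), Q_2Q_1 = (0, 0, 7); a normal to α is Q_2Q_3 × Q_2Q_1 = (70, -42, 0).
Using Q_2: α has equation 70x - 42y = -266.
Foot = M − λn with λ = (n·M − d)/|n|² = (210 − (-266))/6664 = 1/14.
Foot = (0, -5, -6) − (1/14)·(70, -42, 0) = (-5, -2, -6).

(-5, -2, -6)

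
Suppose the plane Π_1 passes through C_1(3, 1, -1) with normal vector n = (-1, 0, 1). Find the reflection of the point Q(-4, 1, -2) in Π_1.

(2, 1, -8)

Π_1: n·r = n·C_1 gives -x + z = -4.
λ = (n·Q − d)/|n|² = (2 − (-4))/2 = 3.
Reflection = Q − 2λn = (-4, 1, -2) − 6·(-1, 0, 1) = (2, 1, -8).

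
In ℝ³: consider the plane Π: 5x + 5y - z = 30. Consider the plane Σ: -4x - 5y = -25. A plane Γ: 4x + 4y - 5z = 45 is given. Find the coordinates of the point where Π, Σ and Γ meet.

(0, 5, -5)

Solving the 3×3 linear system 5x + 5y - z = 30, -4x - 5y = -25, 4x + 4y - 5z = 45 (e.g. by elimination or Cramer's rule, determinant = 21) gives (0, 5, -5).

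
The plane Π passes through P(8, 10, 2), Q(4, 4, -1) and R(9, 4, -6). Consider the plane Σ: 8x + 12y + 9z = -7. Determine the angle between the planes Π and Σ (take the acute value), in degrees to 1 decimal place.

84.5

PQ = (-4, -6, -3), PR = (1, -6, -8); a normal to Π is PQ × PR = (30, -35, 30).
Using P: Π has equation 30x - 35y + 30z = -50.
cos θ = |n₁·n₂| / (|n₁||n₂|) = |90| / (√3025 · √289).
θ = arccos(0.09626) ≈ 84.5°.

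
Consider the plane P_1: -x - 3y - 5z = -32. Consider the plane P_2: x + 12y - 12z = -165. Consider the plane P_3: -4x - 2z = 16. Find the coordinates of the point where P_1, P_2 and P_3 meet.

(-9, -3, 10)

Solving the 3×3 linear system -x - 3y - 5z = -32, x + 12y - 12z = -165, -4x - 2z = 16 (e.g. by elimination or Cramer's rule, determinant = -366) gives (-9, -3, 10).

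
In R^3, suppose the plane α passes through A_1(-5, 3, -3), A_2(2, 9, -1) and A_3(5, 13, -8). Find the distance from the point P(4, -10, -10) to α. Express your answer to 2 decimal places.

A_1A_2 = (7, 6, 2), A_1A_3 = (10, 10, -5); a normal to α is A_1A_2 × A_1A_3 = (-50, 55, 10).
Using A_1: α has equation -50x + 55y + 10z = 385.
n·P − d = (-50)·(4) + (55)·(-10) + (10)·(-10) − 385 = -1235; |n| = √5625.
Distance = |-1235| / √5625 = 1235/√5625 ≈ 16.47.

16.47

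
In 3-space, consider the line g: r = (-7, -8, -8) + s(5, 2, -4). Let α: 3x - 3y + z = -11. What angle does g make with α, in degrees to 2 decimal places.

sin θ = |n·v| / (|n||v|) = |5| / (√19 · √45) = 0.17100.
θ ≈ 9.85°.

9.85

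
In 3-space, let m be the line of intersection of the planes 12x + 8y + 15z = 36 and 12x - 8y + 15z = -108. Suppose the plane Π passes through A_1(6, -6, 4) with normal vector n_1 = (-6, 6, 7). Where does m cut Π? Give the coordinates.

(7, 9, -8)

Direction of m: (12, 8, 15) × (12, -8, 15) = (240, 0, -192).
A point on m: solving the two plane equations with x = 17 gives (17, 9, -16).
Π: n_1·r = n_1·A_1 gives -6x + 6y + 7z = -44.
Substitute r = (17, 9, -16) + t(240, 0, -192) into the plane: -160 + (-2784)t = -44, so t = -1/24.
Intersection: (17, 9, -16) + (-1/24)·(240, 0, -192) = (7, 9, -8).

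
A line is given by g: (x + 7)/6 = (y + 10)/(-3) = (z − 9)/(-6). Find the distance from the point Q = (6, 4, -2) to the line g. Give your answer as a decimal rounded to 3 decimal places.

g has direction (6, -3, -6) through (-7, -10, 9).
Taking (-7, -10, 9) on g with direction v = (6, -3, -6): w = Q − (-7, -10, 9) = (13, 14, -11), and w × v = (-117, 12, -123).
Distance = |w × v| / |v| = √28962 / √81 ≈ 18.909.

18.909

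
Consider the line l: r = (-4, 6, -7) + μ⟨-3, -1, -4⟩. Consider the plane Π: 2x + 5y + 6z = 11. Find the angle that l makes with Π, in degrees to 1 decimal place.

58.4

sin θ = |n·v| / (|n||v|) = |-35| / (√65 · √26) = 0.85138.
θ ≈ 58.4°.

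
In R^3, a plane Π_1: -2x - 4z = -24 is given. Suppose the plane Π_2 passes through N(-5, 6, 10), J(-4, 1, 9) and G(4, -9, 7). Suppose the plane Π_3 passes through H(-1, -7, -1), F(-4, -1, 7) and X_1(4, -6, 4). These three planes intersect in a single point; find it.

NJ = (1, -5, -1), NG = (9, -15, -3); a normal to Π_2 is NJ × NG = (0, -6, 30).
Using N: Π_2 has equation -6y + 30z = 264.
HF = (-3, 6, 8), HX_1 = (5, 1, 5); a normal to Π_3 is HF × HX_1 = (22, 55, -33).
Using H: Π_3 has equation 22x + 55y - 33z = -374.
Solving the 3×3 linear system -2x - 4z = -24, -6y + 30z = 264, 22x + 55y - 33z = -374 (e.g. by elimination or Cramer's rule, determinant = 2376) gives (-6, 1, 9).

(-6, 1, 9)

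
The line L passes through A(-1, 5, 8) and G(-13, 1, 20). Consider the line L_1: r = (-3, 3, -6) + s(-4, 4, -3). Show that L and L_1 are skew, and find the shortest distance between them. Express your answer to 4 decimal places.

10.1819

A direction vector for L is G − A = (-12, -4, 12).
Common perpendicular direction n = (-12, -4, 12) × (-4, 4, -3) = (-36, -84, -64).
With w = (-3, 3, -6) − (-1, 5, 8) = (-2, -2, -14), w · n = 1136.
Since n ≠ 0 the lines are not parallel, and w · n = 1136 ≠ 0 so they do not intersect; hence they are skew.
Distance = |w · n| / |n| = |1136| / √12448 ≈ 10.1819.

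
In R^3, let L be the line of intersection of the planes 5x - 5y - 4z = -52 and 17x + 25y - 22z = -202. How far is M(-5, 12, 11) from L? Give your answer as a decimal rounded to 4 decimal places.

Direction of L: (5, -5, -4) × (17, 25, -22) = (210, 42, 210).
A point on L: solving the two plane equations with x = -8 gives (-8, 0, 3).
Taking (-8, 0, 3) on L with direction v = (210, 42, 210): w = M − (-8, 0, 3) = (3, 12, 8), and w × v = (2184, 1050, -2394).
Distance = |w × v| / |v| = √11603592 / √89964 ≈ 11.3570.

11.3570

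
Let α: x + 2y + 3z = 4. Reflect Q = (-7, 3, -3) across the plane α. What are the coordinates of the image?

(-5, 7, 3)

λ = (n·Q − d)/|n|² = (-10 − 4)/14 = -1.
Reflection = Q − 2λn = (-7, 3, -3) − (-2)·(1, 2, 3) = (-5, 7, 3).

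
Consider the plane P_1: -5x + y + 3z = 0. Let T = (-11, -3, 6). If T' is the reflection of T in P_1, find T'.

(9, -7, -6)

λ = (n·T − d)/|n|² = (70 − 0)/35 = 2.
Reflection = T − 2λn = (-11, -3, 6) − 4·(-5, 1, 3) = (9, -7, -6).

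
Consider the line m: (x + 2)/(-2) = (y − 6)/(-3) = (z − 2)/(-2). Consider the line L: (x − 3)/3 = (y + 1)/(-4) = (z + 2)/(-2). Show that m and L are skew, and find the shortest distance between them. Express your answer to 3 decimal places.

m has direction (-2, -3, -2) through (-2, 6, 2).
L has direction (3, -4, -2) through (3, -1, -2).
Common perpendicular direction n = (-2, -3, -2) × (3, -4, -2) = (-2, -10, 17).
With w = (3, -1, -2) − (-2, 6, 2) = (5, -7, -4), w · n = -8.
Since n ≠ 0 the lines are not parallel, and w · n = -8 ≠ 0 so they do not intersect; hence they are skew.
Distance = |w · n| / |n| = |-8| / √393 ≈ 0.404.

0.404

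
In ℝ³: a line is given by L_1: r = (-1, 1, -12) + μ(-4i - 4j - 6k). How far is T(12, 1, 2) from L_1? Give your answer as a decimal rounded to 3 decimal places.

9.644

Taking (-1, 1, -12) on L_1 with direction v = (-4, -4, -6): w = T − (-1, 1, -12) = (13, 0, 14), and w × v = (56, 22, -52).
Distance = |w × v| / |v| = √6324 / √68 ≈ 9.644.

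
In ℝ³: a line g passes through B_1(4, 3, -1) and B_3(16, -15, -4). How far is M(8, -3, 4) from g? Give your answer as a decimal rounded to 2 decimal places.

A direction vector for g is B_3 − B_1 = (12, -18, -3).
Taking (4, 3, -1) on g with direction v = (12, -18, -3): w = M − (4, 3, -1) = (4, -6, 5), and w × v = (108, 72, 0).
Distance = |w × v| / |v| = √16848 / √477 ≈ 5.94.

5.94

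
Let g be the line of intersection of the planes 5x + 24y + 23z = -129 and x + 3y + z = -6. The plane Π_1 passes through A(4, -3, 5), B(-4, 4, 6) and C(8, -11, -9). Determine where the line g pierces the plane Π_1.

(-8, 3, -7)

Direction of g: (5, 24, 23) × (1, 3, 1) = (-45, 18, -9).
A point on g: solving the two plane equations with x = -13 gives (-13, 5, -8).
AB = (-8, 7, 1), AC = (4, -8, -14); a normal to Π_1 is AB × AC = (-90, -108, 36).
Using A: Π_1 has equation -90x - 108y + 36z = 144.
Substitute r = (-13, 5, -8) + t(-45, 18, -9) into the plane: 342 + 1782t = 144, so t = -1/9.
Intersection: (-13, 5, -8) + (-1/9)·(-45, 18, -9) = (-8, 3, -7).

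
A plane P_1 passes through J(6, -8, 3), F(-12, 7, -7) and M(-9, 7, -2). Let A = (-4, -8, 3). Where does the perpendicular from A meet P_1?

JF = (-18, 15, -10), JM = (-15, 15, -5); a normal to P_1 is JF × JM = (75, 60, -45).
Using J: P_1 has equation 75x + 60y - 45z = -165.
Foot = A − λn with λ = (n·A − d)/|n|² = (-915 − (-165))/11250 = -1/15.
Foot = (-4, -8, 3) − (-1/15)·(75, 60, -45) = (1, -4, 0).

(1, -4, 0)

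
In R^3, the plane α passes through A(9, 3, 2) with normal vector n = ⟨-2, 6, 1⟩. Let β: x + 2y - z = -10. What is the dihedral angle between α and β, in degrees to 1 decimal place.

55.0

α: n·r = n·A gives -2x + 6y + z = 2.
cos θ = |n₁·n₂| / (|n₁||n₂|) = |9| / (√41 · √6).
θ = arccos(0.57382) ≈ 55.0°.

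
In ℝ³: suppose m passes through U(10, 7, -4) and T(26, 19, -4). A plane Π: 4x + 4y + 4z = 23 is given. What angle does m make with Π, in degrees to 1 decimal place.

53.9

A direction vector for m is T − U = (16, 12, 0).
sin θ = |n·v| / (|n||v|) = |112| / (√48 · √400) = 0.80829.
θ ≈ 53.9°.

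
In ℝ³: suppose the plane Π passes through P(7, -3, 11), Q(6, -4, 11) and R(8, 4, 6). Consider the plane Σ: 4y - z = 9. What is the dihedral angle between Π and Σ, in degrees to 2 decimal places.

68.52

PQ = (-1, -1, 0), PR = (1, 7, -5); a normal to Π is PQ × PR = (5, -5, -6).
Using P: Π has equation 5x - 5y - 6z = -16.
cos θ = |n₁·n₂| / (|n₁||n₂|) = |-14| / (√86 · √17).
θ = arccos(0.36615) ≈ 68.52°.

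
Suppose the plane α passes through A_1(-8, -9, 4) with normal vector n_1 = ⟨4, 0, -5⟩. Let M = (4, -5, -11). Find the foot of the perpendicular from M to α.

(-8, -5, 4)

α: n_1·r = n_1·A_1 gives 4x - 5z = -52.
Foot = M − λn with λ = (n·M − d)/|n|² = (71 − (-52))/41 = 3.
Foot = (4, -5, -11) − 3·(4, 0, -5) = (-8, -5, 4).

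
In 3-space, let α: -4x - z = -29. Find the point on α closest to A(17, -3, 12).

Foot = A − λn with λ = (n·A − d)/|n|² = (-80 − (-29))/17 = -3.
Foot = (17, -3, 12) − (-3)·(-4, 0, -1) = (5, -3, 9).

(5, -3, 9)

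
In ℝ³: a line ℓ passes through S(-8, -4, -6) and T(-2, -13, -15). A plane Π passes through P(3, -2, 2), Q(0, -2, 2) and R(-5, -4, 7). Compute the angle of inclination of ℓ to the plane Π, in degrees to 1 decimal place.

56.2

A direction vector for ℓ is T − S = (6, -9, -9).
PQ = (-3, 0, 0), PR = (-8, -2, 5); a normal to Π is PQ × PR = (0, 15, 6).
Using P: Π has equation 15y + 6z = -18.
sin θ = |n·v| / (|n||v|) = |-189| / (√261 · √198) = 0.83140.
θ ≈ 56.2°.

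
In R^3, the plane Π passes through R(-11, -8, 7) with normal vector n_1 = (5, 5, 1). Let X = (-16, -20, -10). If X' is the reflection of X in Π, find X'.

(4, 0, -6)

Π: n_1·r = n_1·R gives 5x + 5y + z = -88.
λ = (n·X − d)/|n|² = (-190 − (-88))/51 = -2.
Reflection = X − 2λn = (-16, -20, -10) − (-4)·(5, 5, 1) = (4, 0, -6).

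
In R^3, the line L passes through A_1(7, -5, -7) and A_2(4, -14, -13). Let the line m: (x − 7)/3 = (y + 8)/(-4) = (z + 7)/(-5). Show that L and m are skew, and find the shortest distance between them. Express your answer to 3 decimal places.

1.792

A direction vector for L is A_2 − A_1 = (-3, -9, -6).
m has direction (3, -4, -5) through (7, -8, -7).
Common perpendicular direction n = (-3, -9, -6) × (3, -4, -5) = (21, -33, 39).
With w = (7, -8, -7) − (7, -5, -7) = (0, -3, 0), w · n = 99.
Since n ≠ 0 the lines are not parallel, and w · n = 99 ≠ 0 so they do not intersect; hence they are skew.
Distance = |w · n| / |n| = |99| / √3051 ≈ 1.792.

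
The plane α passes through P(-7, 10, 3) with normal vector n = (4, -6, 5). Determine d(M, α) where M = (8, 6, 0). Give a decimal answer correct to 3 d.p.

7.863

α: n·r = n·P gives 4x - 6y + 5z = -73.
n·M − d = (4)·(8) + (-6)·(6) + (5)·(0) − (-73) = 69; |n| = √77.
Distance = |69| / √77 = 69/√77 ≈ 7.863.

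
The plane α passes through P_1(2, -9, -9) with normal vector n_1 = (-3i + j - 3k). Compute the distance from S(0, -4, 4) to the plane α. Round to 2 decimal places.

6.42

α: n_1·r = n_1·P_1 gives -3x + y - 3z = 12.
n·S − d = (-3)·(0) + (1)·(-4) + (-3)·(4) − 12 = -28; |n| = √19.
Distance = |-28| / √19 = 28/√19 ≈ 6.42.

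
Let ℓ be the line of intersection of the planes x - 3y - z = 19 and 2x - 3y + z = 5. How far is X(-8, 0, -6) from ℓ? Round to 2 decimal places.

7.27

Direction of ℓ: (1, -3, -1) × (2, -3, 1) = (-6, -3, 3).
A point on ℓ: solving the two plane equations with x = 0 gives (0, -4, -7).
Taking (0, -4, -7) on ℓ with direction v = (-6, -3, 3): w = X − (0, -4, -7) = (-8, 4, 1), and w × v = (15, 18, 48).
Distance = |w × v| / |v| = √2853 / √54 ≈ 7.27.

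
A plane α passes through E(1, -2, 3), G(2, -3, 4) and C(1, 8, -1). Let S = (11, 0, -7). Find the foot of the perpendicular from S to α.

EG = (1, -1, 1), EC = (0, 10, -4); a normal to α is EG × EC = (-6, 4, 10).
Using E: α has equation -6x + 4y + 10z = 16.
Foot = S − λn with λ = (n·S − d)/|n|² = (-136 − 16)/152 = -1.
Foot = (11, 0, -7) − (-1)·(-6, 4, 10) = (5, 4, 3).

(5, 4, 3)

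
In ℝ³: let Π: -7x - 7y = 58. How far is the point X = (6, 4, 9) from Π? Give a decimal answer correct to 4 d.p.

12.9300

n·X − d = (-7)·(6) + (-7)·(4) + (0)·(9) − 58 = -128; |n| = √98.
Distance = |-128| / √98 = 128/√98 ≈ 12.9300.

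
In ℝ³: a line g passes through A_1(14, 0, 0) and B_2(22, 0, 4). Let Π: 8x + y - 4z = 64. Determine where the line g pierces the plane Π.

(6, 0, -4)

A direction vector for g is B_2 − A_1 = (8, 0, 4).
Substitute r = (14, 0, 0) + t(8, 0, 4) into the plane: 112 + 48t = 64, so t = -1.
Intersection: (14, 0, 0) + (-1)·(8, 0, 4) = (6, 0, -4).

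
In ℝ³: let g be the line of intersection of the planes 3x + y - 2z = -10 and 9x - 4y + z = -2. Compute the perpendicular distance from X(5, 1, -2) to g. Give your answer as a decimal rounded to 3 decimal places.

8.033

Direction of g: (3, 1, -2) × (9, -4, 1) = (-7, -21, -21).
A point on g: solving the two plane equations with x = -3 gives (-3, -7, -3).
Taking (-3, -7, -3) on g with direction v = (-7, -21, -21): w = X − (-3, -7, -3) = (8, 8, 1), and w × v = (-147, 161, -112).
Distance = |w × v| / |v| = √60074 / √931 ≈ 8.033.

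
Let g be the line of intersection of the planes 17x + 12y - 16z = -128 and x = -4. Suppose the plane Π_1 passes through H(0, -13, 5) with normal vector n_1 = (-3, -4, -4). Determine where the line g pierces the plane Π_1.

(-4, -5, 0)

Direction of g: (17, 12, -16) × (1, 0, 0) = (0, -16, -12).
A point on g: solving the two plane equations with y = -17 gives (-4, -17, -9).
Π_1: n_1·r = n_1·H gives -3x - 4y - 4z = 32.
Substitute r = (-4, -17, -9) + t(0, -16, -12) into the plane: 116 + 112t = 32, so t = -3/4.
Intersection: (-4, -17, -9) + (-3/4)·(0, -16, -12) = (-4, -5, 0).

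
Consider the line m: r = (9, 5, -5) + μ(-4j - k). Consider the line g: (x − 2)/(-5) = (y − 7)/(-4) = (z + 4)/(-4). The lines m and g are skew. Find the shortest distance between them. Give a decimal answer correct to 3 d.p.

3.941

g has direction (-5, -4, -4) through (2, 7, -4).
Common perpendicular direction n = (0, -4, -1) × (-5, -4, -4) = (12, 5, -20).
With w = (2, 7, -4) − (9, 5, -5) = (-7, 2, 1), w · n = -94.
Distance = |w · n| / |n| = |-94| / √569 ≈ 3.941.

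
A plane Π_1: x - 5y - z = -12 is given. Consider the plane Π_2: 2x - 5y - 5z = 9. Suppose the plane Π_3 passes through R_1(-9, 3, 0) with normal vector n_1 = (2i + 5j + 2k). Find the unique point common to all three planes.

(-3, 3, -6)

Π_3: n_1·r = n_1·R_1 gives 2x + 5y + 2z = -3.
Solving the 3×3 linear system x - 5y - z = -12, 2x - 5y - 5z = 9, 2x + 5y + 2z = -3 (e.g. by elimination or Cramer's rule, determinant = 65) gives (-3, 3, -6).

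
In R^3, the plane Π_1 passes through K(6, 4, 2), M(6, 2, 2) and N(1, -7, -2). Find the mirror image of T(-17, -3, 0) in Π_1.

(-1, -3, -20)

KM = (0, -2, 0), KN = (-5, -11, -4); a normal to Π_1 is KM × KN = (8, 0, -10).
Using K: Π_1 has equation 8x - 10z = 28.
λ = (n·T − d)/|n|² = (-136 − 28)/164 = -1.
Reflection = T − 2λn = (-17, -3, 0) − (-2)·(8, 0, -10) = (-1, -3, -20).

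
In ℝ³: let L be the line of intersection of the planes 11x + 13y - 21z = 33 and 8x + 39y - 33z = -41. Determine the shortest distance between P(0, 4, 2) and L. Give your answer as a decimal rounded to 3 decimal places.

Direction of L: (11, 13, -21) × (8, 39, -33) = (390, 195, 325).
A point on L: solving the two plane equations with x = 2 gives (2, -4, -3).
Taking (2, -4, -3) on L with direction v = (390, 195, 325): w = P − (2, -4, -3) = (-2, 8, 5), and w × v = (1625, 2600, -3510).
Distance = |w × v| / |v| = √21720725 / √295750 ≈ 8.570.

8.570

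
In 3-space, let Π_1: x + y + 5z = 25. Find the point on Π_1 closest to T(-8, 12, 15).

(-10, 10, 5)

Foot = T − λn with λ = (n·T − d)/|n|² = (79 − 25)/27 = 2.
Foot = (-8, 12, 15) − 2·(1, 1, 5) = (-10, 10, 5).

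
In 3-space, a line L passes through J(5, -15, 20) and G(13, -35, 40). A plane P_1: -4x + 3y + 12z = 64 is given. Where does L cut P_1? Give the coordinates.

A direction vector for L is G − J = (8, -20, 20).
Substitute r = (5, -15, 20) + t(8, -20, 20) into the plane: 175 + 148t = 64, so t = -3/4.
Intersection: (5, -15, 20) + (-3/4)·(8, -20, 20) = (-1, 0, 5).

(-1, 0, 5)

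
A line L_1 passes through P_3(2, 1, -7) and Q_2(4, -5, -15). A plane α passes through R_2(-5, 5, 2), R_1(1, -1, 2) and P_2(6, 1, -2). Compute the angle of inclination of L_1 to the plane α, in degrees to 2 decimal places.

A direction vector for L_1 is Q_2 − P_3 = (2, -6, -8).
R_2R_1 = (6, -6, 0), R_2P_2 = (11, -4, -4); a normal to α is R_2R_1 × R_2P_2 = (24, 24, 42).
Using R_2: α has equation 24x + 24y + 42z = 84.
sin θ = |n·v| / (|n||v|) = |-432| / (√2916 · √104) = 0.78446.
θ ≈ 51.67°.

51.67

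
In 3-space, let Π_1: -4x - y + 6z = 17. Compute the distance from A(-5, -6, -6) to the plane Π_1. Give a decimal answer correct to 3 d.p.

3.709

n·A − d = (-4)·(-5) + (-1)·(-6) + (6)·(-6) − 17 = -27; |n| = √53.
Distance = |-27| / √53 = 27/√53 ≈ 3.709.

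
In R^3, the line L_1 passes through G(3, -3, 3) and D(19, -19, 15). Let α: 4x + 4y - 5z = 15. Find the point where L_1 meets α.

A direction vector for L_1 is D − G = (16, -16, 12).
Substitute r = (3, -3, 3) + t(16, -16, 12) into the plane: -15 + (-60)t = 15, so t = -1/2.
Intersection: (3, -3, 3) + (-1/2)·(16, -16, 12) = (-5, 5, -3).

(-5, 5, -3)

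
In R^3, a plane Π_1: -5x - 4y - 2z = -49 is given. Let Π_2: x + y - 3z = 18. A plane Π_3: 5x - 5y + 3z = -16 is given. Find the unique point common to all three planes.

Solving the 3×3 linear system -5x - 4y - 2z = -49, x + y - 3z = 18, 5x - 5y + 3z = -16 (e.g. by elimination or Cramer's rule, determinant = 152) gives (5, 7, -2).

(5, 7, -2)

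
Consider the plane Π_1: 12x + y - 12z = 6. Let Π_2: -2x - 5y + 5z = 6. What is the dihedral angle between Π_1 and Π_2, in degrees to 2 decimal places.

44.57

cos θ = |n₁·n₂| / (|n₁||n₂|) = |-89| / (√289 · √54).
θ = arccos(0.71243) ≈ 44.57°.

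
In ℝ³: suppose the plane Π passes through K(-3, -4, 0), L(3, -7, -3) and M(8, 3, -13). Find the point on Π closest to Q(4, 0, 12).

(-4, -6, 2)

KL = (6, -3, -3), KM = (11, 7, -13); a normal to Π is KL × KM = (60, 45, 75).
Using K: Π has equation 60x + 45y + 75z = -360.
Foot = Q − λn with λ = (n·Q − d)/|n|² = (1140 − (-360))/11250 = 2/15.
Foot = (4, 0, 12) − (2/15)·(60, 45, 75) = (-4, -6, 2).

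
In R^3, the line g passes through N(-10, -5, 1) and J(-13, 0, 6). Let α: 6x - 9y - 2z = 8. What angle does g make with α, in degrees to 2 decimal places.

A direction vector for g is J − N = (-3, 5, 5).
sin θ = |n·v| / (|n||v|) = |-73| / (√121 · √59) = 0.86398.
θ ≈ 59.77°.

59.77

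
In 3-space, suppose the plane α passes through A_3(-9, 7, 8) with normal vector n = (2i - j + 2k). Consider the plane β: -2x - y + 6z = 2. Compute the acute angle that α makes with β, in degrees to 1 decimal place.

62.1

α: n·r = n·A_3 gives 2x - y + 2z = -9.
cos θ = |n₁·n₂| / (|n₁||n₂|) = |9| / (√9 · √41).
θ = arccos(0.46852) ≈ 62.1°.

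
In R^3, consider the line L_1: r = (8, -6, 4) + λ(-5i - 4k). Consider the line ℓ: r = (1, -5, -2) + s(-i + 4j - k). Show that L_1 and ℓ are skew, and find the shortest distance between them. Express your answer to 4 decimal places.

0.2731

Common perpendicular direction n = (-5, 0, -4) × (-1, 4, -1) = (16, -1, -20).
With w = (1, -5, -2) − (8, -6, 4) = (-7, 1, -6), w · n = 7.
Since n ≠ 0 the lines are not parallel, and w · n = 7 ≠ 0 so they do not intersect; hence they are skew.
Distance = |w · n| / |n| = |7| / √657 ≈ 0.2731.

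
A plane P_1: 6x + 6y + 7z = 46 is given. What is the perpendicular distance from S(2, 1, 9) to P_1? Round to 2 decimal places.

3.18

n·S − d = (6)·(2) + (6)·(1) + (7)·(9) − 46 = 35; |n| = √121.
Distance = |35| / √121 = 35/√121 ≈ 3.18.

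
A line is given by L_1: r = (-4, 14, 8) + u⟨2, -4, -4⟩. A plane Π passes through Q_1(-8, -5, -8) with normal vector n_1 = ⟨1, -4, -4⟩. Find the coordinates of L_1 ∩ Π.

Π: n_1·r = n_1·Q_1 gives x - 4y - 4z = 44.
Substitute r = (-4, 14, 8) + t(2, -4, -4) into the plane: -92 + 34t = 44, so t = 4.
Intersection: (-4, 14, 8) + 4·(2, -4, -4) = (4, -2, -8).

(4, -2, -8)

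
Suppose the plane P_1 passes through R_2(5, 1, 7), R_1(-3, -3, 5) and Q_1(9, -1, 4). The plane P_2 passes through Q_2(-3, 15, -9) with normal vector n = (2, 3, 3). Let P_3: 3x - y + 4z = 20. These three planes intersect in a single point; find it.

R_2R_1 = (-8, -4, -2), R_2Q_1 = (4, -2, -3); a normal to P_1 is R_2R_1 × R_2Q_1 = (8, -32, 32).
Using R_2: P_1 has equation 8x - 32y + 32z = 232.
P_2: n·r = n·Q_2 gives 2x + 3y + 3z = 12.
Solving the 3×3 linear system 8x - 32y + 32z = 232, 2x + 3y + 3z = 12, 3x - y + 4z = 20 (e.g. by elimination or Cramer's rule, determinant = -264) gives (-3, -1, 7).

(-3, -1, 7)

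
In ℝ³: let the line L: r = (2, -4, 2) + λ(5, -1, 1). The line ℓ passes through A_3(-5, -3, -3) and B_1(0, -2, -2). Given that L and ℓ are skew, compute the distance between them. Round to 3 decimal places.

3.530

A direction vector for ℓ is B_1 − A_3 = (5, 1, 1).
Common perpendicular direction n = (5, -1, 1) × (5, 1, 1) = (-2, 0, 10).
With w = (-5, -3, -3) − (2, -4, 2) = (-7, 1, -5), w · n = -36.
Distance = |w · n| / |n| = |-36| / √104 ≈ 3.530.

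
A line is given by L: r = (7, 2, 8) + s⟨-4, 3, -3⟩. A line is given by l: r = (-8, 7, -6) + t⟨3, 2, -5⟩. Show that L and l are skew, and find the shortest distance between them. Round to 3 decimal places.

6.552

Common perpendicular direction n = (-4, 3, -3) × (3, 2, -5) = (-9, -29, -17).
With w = (-8, 7, -6) − (7, 2, 8) = (-15, 5, -14), w · n = 228.
Since n ≠ 0 the lines are not parallel, and w · n = 228 ≠ 0 so they do not intersect; hence they are skew.
Distance = |w · n| / |n| = |228| / √1211 ≈ 6.552.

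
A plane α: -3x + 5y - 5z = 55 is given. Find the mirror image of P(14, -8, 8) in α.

λ = (n·P − d)/|n|² = (-122 − 55)/59 = -3.
Reflection = P − 2λn = (14, -8, 8) − (-6)·(-3, 5, -5) = (-4, 22, -22).

(-4, 22, -22)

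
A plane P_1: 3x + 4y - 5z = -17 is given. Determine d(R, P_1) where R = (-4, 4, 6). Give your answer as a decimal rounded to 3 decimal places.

1.273

n·R − d = (3)·(-4) + (4)·(4) + (-5)·(6) − (-17) = -9; |n| = √50.
Distance = |-9| / √50 = 9/√50 ≈ 1.273.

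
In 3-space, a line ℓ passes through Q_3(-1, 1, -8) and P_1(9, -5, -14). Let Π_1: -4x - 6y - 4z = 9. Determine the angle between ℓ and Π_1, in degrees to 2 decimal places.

A direction vector for ℓ is P_1 − Q_3 = (10, -6, -6).
sin θ = |n·v| / (|n||v|) = |20| / (√68 · √172) = 0.18493.
θ ≈ 10.66°.

10.66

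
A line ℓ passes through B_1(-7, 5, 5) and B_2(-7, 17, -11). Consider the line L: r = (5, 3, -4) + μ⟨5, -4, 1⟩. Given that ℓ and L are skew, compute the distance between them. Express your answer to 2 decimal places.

0.67

A direction vector for ℓ is B_2 − B_1 = (0, 12, -16).
Common perpendicular direction n = (0, 12, -16) × (5, -4, 1) = (-52, -80, -60).
With w = (5, 3, -4) − (-7, 5, 5) = (12, -2, -9), w · n = 76.
Distance = |w · n| / |n| = |76| / √12704 ≈ 0.67.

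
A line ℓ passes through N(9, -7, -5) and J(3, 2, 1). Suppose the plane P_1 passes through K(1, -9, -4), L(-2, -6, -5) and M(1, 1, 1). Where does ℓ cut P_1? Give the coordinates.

A direction vector for ℓ is J − N = (-6, 9, 6).
KL = (-3, 3, -1), KM = (0, 10, 5); a normal to P_1 is KL × KM = (25, 15, -30).
Using K: P_1 has equation 25x + 15y - 30z = 10.
Substitute r = (9, -7, -5) + t(-6, 9, 6) into the plane: 270 + (-195)t = 10, so t = 4/3.
Intersection: (9, -7, -5) + (4/3)·(-6, 9, 6) = (1, 5, 3).

(1, 5, 3)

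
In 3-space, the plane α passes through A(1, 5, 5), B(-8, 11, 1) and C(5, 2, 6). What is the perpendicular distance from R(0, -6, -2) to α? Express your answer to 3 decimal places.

6.395

AB = (-9, 6, -4), AC = (4, -3, 1); a normal to α is AB × AC = (-6, -7, 3).
Using A: α has equation -6x - 7y + 3z = -26.
n·R − d = (-6)·(0) + (-7)·(-6) + (3)·(-2) − (-26) = 62; |n| = √94.
Distance = |62| / √94 = 62/√94 ≈ 6.395.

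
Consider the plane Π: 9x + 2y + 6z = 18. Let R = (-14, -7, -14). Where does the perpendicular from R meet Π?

Foot = R − λn with λ = (n·R − d)/|n|² = (-224 − 18)/121 = -2.
Foot = (-14, -7, -14) − (-2)·(9, 2, 6) = (4, -3, -2).

(4, -3, -2)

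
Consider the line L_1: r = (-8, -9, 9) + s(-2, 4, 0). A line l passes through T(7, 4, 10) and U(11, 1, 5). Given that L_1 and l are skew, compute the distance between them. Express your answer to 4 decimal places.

A direction vector for l is U − T = (4, -3, -5).
Common perpendicular direction n = (-2, 4, 0) × (4, -3, -5) = (-20, -10, -10).
With w = (7, 4, 10) − (-8, -9, 9) = (15, 13, 1), w · n = -440.
Distance = |w · n| / |n| = |-440| / √600 ≈ 17.9629.

17.9629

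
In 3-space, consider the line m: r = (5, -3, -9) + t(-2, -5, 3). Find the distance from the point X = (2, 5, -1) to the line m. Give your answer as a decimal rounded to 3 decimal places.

11.592

Taking (5, -3, -9) on m with direction v = (-2, -5, 3): w = X − (5, -3, -9) = (-3, 8, 8), and w × v = (64, -7, 31).
Distance = |w × v| / |v| = √5106 / √38 ≈ 11.592.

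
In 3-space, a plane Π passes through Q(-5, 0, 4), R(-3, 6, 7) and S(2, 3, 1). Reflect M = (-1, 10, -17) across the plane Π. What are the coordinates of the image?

QR = (2, 6, 3), QS = (7, 3, -3); a normal to Π is QR × QS = (-27, 27, -36).
Using Q: Π has equation -27x + 27y - 36z = -9.
λ = (n·M − d)/|n|² = (909 − (-9))/2754 = 1/3.
Reflection = M − 2λn = (-1, 10, -17) − (2/3)·(-27, 27, -36) = (17, -8, 7).

(17, -8, 7)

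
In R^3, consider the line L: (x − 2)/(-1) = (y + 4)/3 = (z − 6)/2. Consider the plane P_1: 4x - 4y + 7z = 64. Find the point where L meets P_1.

(1, -1, 8)

L has direction (-1, 3, 2) through (2, -4, 6).
Substitute r = (2, -4, 6) + t(-1, 3, 2) into the plane: 66 + (-2)t = 64, so t = 1.
Intersection: (2, -4, 6) + 1·(-1, 3, 2) = (1, -1, 8).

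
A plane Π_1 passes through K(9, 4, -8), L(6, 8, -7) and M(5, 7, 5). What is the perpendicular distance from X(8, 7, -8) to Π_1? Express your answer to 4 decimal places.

KL = (-3, 4, 1), KM = (-4, 3, 13); a normal to Π_1 is KL × KM = (49, 35, 7).
Using K: Π_1 has equation 49x + 35y + 7z = 525.
n·X − d = (49)·(8) + (35)·(7) + (7)·(-8) − 525 = 56; |n| = √3675.
Distance = |56| / √3675 = 56/√3675 ≈ 0.9238.

0.9238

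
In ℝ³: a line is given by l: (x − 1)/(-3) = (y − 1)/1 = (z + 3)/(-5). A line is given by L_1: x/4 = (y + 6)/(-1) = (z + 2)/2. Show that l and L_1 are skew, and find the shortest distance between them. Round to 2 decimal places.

6.97

l has direction (-3, 1, -5) through (1, 1, -3).
L_1 has direction (4, -1, 2) through (0, -6, -2).
Common perpendicular direction n = (-3, 1, -5) × (4, -1, 2) = (-3, -14, -1).
With w = (0, -6, -2) − (1, 1, -3) = (-1, -7, 1), w · n = 100.
Since n ≠ 0 the lines are not parallel, and w · n = 100 ≠ 0 so they do not intersect; hence they are skew.
Distance = |w · n| / |n| = |100| / √206 ≈ 6.97.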